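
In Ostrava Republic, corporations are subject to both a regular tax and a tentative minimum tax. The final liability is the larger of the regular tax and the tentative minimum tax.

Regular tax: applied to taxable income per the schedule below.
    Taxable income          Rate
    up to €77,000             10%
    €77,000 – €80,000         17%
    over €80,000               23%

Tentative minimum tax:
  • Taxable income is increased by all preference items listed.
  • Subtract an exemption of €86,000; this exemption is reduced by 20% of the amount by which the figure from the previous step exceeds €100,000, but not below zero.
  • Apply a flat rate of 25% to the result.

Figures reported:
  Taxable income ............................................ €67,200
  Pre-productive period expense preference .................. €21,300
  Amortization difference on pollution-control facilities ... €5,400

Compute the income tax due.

€6,720

Tentative minimum tax:
  Adjusted income: €67,200 + €21,300 + €5,400 = €93,900
  Exemption: €93,900 ≤ €100,000, so full €86,000 applies
  Base: €93,900 − €86,000 = €7,900
  €7,900 × 25% = €1,975

Regular tax:
  €67,200 × 10% = €6,720

€6,720 > €1,975, so the regular tax governs.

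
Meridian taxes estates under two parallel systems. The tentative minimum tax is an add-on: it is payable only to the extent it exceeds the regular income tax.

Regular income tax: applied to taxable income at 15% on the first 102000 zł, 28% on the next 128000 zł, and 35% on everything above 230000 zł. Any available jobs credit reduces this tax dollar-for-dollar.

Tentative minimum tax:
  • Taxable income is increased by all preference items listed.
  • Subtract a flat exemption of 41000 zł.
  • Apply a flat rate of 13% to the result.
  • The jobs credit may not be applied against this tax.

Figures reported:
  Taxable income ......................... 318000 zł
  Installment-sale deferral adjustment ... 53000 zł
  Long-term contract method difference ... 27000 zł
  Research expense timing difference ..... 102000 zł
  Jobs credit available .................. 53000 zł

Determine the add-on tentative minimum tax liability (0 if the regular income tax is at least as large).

Regular income tax:
  102000 zł × 15% = 15300 zł
  128000 zł × 28% = 35840 zł
  88000 zł × 35% = 30800 zł
  → 81940 zł
  Less jobs credit 53000 zł → 28940 zł

Tentative minimum tax:
  Adjusted income: 318000 zł + 53000 zł + 27000 zł + 102000 zł = 500000 zł
  Less exemption 41000 zł → base 459000 zł
  459000 zł × 13% = 59670 zł

Excess of tentative minimum tax over regular income tax: 59670 zł − 28940 zł = 30730 zł.

30730 zł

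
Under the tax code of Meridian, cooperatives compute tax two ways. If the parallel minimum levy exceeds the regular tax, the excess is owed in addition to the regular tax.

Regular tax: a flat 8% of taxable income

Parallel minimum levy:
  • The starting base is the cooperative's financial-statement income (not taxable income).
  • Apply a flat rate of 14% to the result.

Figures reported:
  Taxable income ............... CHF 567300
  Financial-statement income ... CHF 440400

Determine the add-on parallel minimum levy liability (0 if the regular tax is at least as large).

CHF 16272

Regular tax:
  CHF 567300 × 8% = CHF 45384

Parallel minimum levy:
  Base (financial-statement income): CHF 440400
  CHF 440400 × 14% = CHF 61656

Excess of parallel minimum levy over regular tax: CHF 61656 − CHF 45384 = CHF 16272.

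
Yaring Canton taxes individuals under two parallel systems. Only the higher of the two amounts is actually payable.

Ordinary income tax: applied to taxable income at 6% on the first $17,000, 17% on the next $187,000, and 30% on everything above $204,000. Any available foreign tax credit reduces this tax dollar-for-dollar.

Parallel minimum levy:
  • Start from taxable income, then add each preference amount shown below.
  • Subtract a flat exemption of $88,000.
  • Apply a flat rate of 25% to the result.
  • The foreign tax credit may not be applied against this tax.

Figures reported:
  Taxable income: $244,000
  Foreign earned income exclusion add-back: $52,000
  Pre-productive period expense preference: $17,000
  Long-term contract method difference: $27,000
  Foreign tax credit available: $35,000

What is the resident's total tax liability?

Ordinary income tax:
  $17,000 × 6% = $1,020
  $187,000 × 17% = $31,790
  $40,000 × 30% = $12,000
  → $44,810
  Less foreign tax credit $35,000 → $9,810

Parallel minimum levy:
  Adjusted income: $244,000 + $52,000 + $17,000 + $27,000 = $340,000
  Less exemption $88,000 → base $252,000
  $252,000 × 25% = $63,000

$63,000 > $9,810, so the parallel minimum levy is the binding amount.

$63,000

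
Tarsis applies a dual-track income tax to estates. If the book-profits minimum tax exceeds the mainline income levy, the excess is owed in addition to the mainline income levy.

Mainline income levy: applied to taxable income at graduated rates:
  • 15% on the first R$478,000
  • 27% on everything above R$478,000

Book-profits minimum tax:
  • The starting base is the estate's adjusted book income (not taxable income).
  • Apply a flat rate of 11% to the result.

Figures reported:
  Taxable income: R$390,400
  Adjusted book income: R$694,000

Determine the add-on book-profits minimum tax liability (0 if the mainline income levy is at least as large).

Mainline income levy:
  R$390,400 × 15% = R$58,560

Book-profits minimum tax:
  Base (adjusted book income): R$694,000
  R$694,000 × 11% = R$76,340

Excess of book-profits minimum tax over mainline income levy: R$76,340 − R$58,560 = R$17,780.

R$17,780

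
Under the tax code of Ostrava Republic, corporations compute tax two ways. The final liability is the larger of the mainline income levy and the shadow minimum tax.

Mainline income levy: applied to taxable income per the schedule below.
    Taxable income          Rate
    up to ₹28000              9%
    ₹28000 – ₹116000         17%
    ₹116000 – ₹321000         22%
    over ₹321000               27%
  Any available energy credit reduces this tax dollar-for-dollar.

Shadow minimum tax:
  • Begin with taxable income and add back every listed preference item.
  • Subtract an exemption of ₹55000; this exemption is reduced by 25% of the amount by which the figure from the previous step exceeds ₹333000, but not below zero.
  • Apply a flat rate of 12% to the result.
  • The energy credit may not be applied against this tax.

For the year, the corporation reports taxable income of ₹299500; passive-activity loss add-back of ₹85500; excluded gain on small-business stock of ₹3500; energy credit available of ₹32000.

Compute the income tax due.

Mainline income levy:
  ₹28000 × 9% = ₹2520
  ₹88000 × 17% = ₹14960
  ₹183500 × 22% = ₹40370
  → ₹57850
  Less energy credit ₹32000 → ₹25850

Shadow minimum tax:
  Adjusted income: ₹299500 + ₹85500 + ₹3500 = ₹388500
  Exemption: ₹55000 − 25% × (₹388500 − ₹333000) = ₹55000 − ₹13875 = ₹41125
  Base: ₹388500 − ₹41125 = ₹347375
  ₹347375 × 12% = ₹41685

₹41685 > ₹25850, so the shadow minimum tax is the binding amount.

₹41685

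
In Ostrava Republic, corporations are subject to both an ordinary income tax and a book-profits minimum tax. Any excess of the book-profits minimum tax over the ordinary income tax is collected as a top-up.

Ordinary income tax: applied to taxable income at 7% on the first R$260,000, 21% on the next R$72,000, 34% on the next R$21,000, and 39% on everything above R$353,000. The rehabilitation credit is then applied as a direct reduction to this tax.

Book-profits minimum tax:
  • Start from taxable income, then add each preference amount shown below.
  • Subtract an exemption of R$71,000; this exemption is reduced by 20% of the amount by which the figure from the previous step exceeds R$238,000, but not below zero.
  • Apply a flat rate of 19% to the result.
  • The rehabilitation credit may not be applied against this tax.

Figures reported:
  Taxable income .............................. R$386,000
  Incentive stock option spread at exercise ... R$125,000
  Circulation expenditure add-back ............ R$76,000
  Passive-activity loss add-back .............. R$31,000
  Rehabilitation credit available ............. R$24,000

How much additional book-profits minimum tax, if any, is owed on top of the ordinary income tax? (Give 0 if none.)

Ordinary income tax:
  R$260,000 × 7% = R$18,200
  R$72,000 × 21% = R$15,120
  R$21,000 × 34% = R$7,140
  R$33,000 × 39% = R$12,870
  → R$53,330
  Less rehabilitation credit R$24,000 → R$29,330

Book-profits minimum tax:
  Adjusted income: R$386,000 + R$125,000 + R$76,000 + R$31,000 = R$618,000
  Exemption: 20% × (R$618,000 − R$238,000) = R$76,000 ≥ R$71,000, so the exemption is fully phased out
  Base: R$618,000 − R$0 = R$618,000
  R$618,000 × 19% = R$117,420

Excess of book-profits minimum tax over ordinary income tax: R$117,420 − R$29,330 = R$88,090.

R$88,090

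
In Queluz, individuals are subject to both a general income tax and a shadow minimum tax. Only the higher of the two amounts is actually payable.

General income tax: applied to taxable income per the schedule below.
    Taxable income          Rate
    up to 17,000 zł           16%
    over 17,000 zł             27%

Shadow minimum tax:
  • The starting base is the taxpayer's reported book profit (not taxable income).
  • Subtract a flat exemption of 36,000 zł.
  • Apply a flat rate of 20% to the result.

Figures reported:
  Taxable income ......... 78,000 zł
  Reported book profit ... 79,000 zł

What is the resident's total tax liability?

19,190 zł

Shadow minimum tax:
  Base (reported book profit): 79,000 zł
  Less exemption 36,000 zł → base 43,000 zł
  43,000 zł × 20% = 8,600 zł

General income tax:
  17,000 zł × 16% = 2,720 zł
  61,000 zł × 27% = 16,470 zł
  → 19,190 zł

19,190 zł > 8,600 zł, so the general income tax governs.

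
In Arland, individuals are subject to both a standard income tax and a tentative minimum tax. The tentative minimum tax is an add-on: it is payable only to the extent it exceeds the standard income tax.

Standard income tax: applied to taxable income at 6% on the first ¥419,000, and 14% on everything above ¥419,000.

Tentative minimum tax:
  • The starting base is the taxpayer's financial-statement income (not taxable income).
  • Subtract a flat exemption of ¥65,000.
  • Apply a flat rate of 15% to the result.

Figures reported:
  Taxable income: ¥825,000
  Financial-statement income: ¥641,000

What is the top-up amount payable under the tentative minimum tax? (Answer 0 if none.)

¥4,420

Tentative minimum tax:
  Base (financial-statement income): ¥641,000
  Less exemption ¥65,000 → base ¥576,000
  ¥576,000 × 15% = ¥86,400

Standard income tax:
  ¥419,000 × 6% = ¥25,140
  ¥406,000 × 14% = ¥56,840
  → ¥81,980

Excess of tentative minimum tax over standard income tax: ¥86,400 − ¥81,980 = ¥4,420.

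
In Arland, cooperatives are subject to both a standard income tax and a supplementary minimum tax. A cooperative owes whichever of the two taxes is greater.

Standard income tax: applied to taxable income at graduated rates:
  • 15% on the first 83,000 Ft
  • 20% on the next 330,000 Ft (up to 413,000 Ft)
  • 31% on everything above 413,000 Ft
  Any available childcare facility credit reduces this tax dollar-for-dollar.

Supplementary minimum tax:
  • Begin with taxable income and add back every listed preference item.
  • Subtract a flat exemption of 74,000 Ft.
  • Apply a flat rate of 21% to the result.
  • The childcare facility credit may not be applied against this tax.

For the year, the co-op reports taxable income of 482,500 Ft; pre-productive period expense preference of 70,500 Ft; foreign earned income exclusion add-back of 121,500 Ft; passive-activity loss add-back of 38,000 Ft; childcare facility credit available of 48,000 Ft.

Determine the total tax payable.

Standard income tax:
  83,000 Ft × 15% = 12,450 Ft
  330,000 Ft × 20% = 66,000 Ft
  69,500 Ft × 31% = 21,545 Ft
  → 99,995 Ft
  Less childcare facility credit 48,000 Ft → 51,995 Ft

Supplementary minimum tax:
  Adjusted income: 482,500 Ft + 70,500 Ft + 121,500 Ft + 38,000 Ft = 712,500 Ft
  Less exemption 74,000 Ft → base 638,500 Ft
  638,500 Ft × 21% = 134,085 Ft

134,085 Ft > 51,995 Ft, so the supplementary minimum tax is the binding amount.

134,085 Ft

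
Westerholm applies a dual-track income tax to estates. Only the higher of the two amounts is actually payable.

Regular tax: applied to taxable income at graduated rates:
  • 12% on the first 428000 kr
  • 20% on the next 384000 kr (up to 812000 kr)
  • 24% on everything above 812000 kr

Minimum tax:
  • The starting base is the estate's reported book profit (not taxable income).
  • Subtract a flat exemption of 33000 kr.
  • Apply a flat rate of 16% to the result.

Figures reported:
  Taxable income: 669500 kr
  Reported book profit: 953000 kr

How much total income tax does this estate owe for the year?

Minimum tax:
  Base (reported book profit): 953000 kr
  Less exemption 33000 kr → base 920000 kr
  920000 kr × 16% = 147200 kr

Regular tax:
  428000 kr × 12% = 51360 kr
  241500 kr × 20% = 48300 kr
  → 99660 kr

147200 kr > 99660 kr, so the minimum tax is the binding amount.

147200 kr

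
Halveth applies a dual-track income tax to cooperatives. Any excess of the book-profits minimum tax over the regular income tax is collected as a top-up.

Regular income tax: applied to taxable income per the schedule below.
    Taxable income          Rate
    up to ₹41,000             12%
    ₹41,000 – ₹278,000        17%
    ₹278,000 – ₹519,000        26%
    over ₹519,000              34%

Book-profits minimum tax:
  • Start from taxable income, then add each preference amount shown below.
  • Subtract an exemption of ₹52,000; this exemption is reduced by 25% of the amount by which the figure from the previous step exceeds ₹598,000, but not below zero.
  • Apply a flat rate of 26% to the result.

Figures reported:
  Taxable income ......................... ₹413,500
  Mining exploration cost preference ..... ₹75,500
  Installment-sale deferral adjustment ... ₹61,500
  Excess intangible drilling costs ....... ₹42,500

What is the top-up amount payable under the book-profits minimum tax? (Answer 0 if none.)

₹60,220

Book-profits minimum tax:
  Adjusted income: ₹413,500 + ₹75,500 + ₹61,500 + ₹42,500 = ₹593,000
  Exemption: ₹593,000 ≤ ₹598,000, so full ₹52,000 applies
  Base: ₹593,000 − ₹52,000 = ₹541,000
  ₹541,000 × 26% = ₹140,660

Regular income tax:
  ₹41,000 × 12% = ₹4,920
  ₹237,000 × 17% = ₹40,290
  ₹135,500 × 26% = ₹35,230
  → ₹80,440

Excess of book-profits minimum tax over regular income tax: ₹140,660 − ₹80,440 = ₹60,220.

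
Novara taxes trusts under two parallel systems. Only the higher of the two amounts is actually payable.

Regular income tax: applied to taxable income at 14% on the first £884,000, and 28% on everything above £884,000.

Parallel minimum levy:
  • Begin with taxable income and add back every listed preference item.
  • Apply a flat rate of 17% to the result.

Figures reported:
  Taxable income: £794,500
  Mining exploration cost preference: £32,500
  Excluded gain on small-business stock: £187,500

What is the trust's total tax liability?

£172,465

Regular income tax:
  £794,500 × 14% = £111,230

Parallel minimum levy:
  Adjusted income: £794,500 + £32,500 + £187,500 = £1,014,500
  £1,014,500 × 17% = £172,465

£172,465 > £111,230, so the parallel minimum levy is the binding amount.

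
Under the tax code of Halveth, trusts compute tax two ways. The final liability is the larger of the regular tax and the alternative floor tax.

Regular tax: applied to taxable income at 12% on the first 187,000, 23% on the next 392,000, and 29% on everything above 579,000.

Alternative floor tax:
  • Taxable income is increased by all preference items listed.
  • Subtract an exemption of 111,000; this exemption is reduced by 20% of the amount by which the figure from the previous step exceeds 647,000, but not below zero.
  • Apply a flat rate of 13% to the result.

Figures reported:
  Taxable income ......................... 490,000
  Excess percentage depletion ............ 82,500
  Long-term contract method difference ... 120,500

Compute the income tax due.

92,130

Alternative floor tax:
  Adjusted income: 490,000 + 82,500 + 120,500 = 693,000
  Exemption: 111,000 − 20% × (693,000 − 647,000) = 111,000 − 9,200 = 101,800
  Base: 693,000 − 101,800 = 591,200
  591,200 × 13% = 76,856

Regular tax:
  187,000 × 12% = 22,440
  303,000 × 23% = 69,690
  → 92,130

92,130 > 76,856, so the regular tax governs.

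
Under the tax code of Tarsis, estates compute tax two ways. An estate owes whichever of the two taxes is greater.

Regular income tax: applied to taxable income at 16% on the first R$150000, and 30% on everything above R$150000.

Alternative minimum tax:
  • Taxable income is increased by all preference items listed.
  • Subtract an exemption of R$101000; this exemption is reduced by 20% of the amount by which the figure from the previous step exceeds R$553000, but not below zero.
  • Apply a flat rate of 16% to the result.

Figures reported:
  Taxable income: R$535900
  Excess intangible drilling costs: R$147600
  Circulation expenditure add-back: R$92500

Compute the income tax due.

R$139770

Regular income tax:
  R$150000 × 16% = R$24000
  R$385900 × 30% = R$115770
  → R$139770

Alternative minimum tax:
  Adjusted income: R$535900 + R$147600 + R$92500 = R$776000
  Exemption: R$101000 − 20% × (R$776000 − R$553000) = R$101000 − R$44600 = R$56400
  Base: R$776000 − R$56400 = R$719600
  R$719600 × 16% = R$115136

R$139770 > R$115136, so the regular income tax governs.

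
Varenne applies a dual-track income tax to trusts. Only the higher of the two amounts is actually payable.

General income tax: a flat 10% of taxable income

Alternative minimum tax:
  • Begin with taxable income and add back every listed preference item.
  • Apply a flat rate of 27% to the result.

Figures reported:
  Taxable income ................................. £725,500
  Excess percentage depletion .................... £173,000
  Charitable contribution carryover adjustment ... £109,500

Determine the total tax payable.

£272,160

Alternative minimum tax:
  Adjusted income: £725,500 + £173,000 + £109,500 = £1,008,000
  £1,008,000 × 27% = £272,160

General income tax:
  £725,500 × 10% = £72,550

£272,160 > £72,550, so the alternative minimum tax is the binding amount.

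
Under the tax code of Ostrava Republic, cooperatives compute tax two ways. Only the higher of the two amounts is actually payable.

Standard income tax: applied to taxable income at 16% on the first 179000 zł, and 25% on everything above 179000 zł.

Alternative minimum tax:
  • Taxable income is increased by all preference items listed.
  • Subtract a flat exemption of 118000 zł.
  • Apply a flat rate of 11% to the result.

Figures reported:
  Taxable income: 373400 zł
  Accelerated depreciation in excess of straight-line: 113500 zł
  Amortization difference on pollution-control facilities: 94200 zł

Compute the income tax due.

77240 zł

Standard income tax:
  179000 zł × 16% = 28640 zł
  194400 zł × 25% = 48600 zł
  → 77240 zł

Alternative minimum tax:
  Adjusted income: 373400 zł + 113500 zł + 94200 zł = 581100 zł
  Less exemption 118000 zł → base 463100 zł
  463100 zł × 11% = 50941 zł

77240 zł > 50941 zł, so the standard income tax governs.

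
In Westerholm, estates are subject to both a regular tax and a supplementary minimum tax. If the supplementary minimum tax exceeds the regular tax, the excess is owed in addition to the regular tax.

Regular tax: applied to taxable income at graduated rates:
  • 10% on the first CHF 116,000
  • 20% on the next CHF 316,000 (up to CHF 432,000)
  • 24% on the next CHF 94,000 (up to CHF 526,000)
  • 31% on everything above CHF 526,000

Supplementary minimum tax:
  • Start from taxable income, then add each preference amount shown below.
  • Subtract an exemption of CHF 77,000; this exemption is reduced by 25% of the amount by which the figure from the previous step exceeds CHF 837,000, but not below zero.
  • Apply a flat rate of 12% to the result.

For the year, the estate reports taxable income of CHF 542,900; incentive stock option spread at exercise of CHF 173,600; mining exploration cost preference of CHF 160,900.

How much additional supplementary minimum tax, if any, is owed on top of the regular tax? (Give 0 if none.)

Regular tax:
  CHF 116,000 × 10% = CHF 11,600
  CHF 316,000 × 20% = CHF 63,200
  CHF 94,000 × 24% = CHF 22,560
  CHF 16,900 × 31% = CHF 5,239
  → CHF 102,599

Supplementary minimum tax:
  Adjusted income: CHF 542,900 + CHF 173,600 + CHF 160,900 = CHF 877,400
  Exemption: CHF 77,000 − 25% × (CHF 877,400 − CHF 837,000) = CHF 77,000 − CHF 10,100 = CHF 66,900
  Base: CHF 877,400 − CHF 66,900 = CHF 810,500
  CHF 810,500 × 12% = CHF 97,260

CHF 97,260 ≤ CHF 102,599, so no add-on is due.

CHF 0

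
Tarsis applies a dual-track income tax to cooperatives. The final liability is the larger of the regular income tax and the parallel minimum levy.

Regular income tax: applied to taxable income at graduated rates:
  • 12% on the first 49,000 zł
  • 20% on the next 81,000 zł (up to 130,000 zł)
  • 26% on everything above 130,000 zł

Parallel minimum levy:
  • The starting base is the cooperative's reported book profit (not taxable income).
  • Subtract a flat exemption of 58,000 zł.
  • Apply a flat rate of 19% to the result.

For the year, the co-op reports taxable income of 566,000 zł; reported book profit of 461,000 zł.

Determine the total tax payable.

135,440 zł

Parallel minimum levy:
  Base (reported book profit): 461,000 zł
  Less exemption 58,000 zł → base 403,000 zł
  403,000 zł × 19% = 76,570 zł

Regular income tax:
  49,000 zł × 12% = 5,880 zł
  81,000 zł × 20% = 16,200 zł
  436,000 zł × 26% = 113,360 zł
  → 135,440 zł

135,440 zł > 76,570 zł, so the regular income tax governs.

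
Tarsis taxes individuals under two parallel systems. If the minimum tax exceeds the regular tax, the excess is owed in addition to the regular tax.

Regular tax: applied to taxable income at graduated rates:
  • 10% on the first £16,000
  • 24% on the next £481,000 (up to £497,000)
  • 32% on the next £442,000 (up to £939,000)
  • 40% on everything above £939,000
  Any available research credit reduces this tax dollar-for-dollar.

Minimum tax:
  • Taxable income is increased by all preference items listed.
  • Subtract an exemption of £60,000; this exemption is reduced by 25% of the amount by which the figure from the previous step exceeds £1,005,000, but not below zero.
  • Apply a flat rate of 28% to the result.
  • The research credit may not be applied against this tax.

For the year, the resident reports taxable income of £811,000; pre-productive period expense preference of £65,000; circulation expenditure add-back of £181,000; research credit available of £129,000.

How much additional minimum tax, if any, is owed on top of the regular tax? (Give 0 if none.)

£194,280

Regular tax:
  £16,000 × 10% = £1,600
  £481,000 × 24% = £115,440
  £314,000 × 32% = £100,480
  → £217,520
  Less research credit £129,000 → £88,520

Minimum tax:
  Adjusted income: £811,000 + £65,000 + £181,000 = £1,057,000
  Exemption: £60,000 − 25% × (£1,057,000 − £1,005,000) = £60,000 − £13,000 = £47,000
  Base: £1,057,000 − £47,000 = £1,010,000
  £1,010,000 × 28% = £282,800

Excess of minimum tax over regular tax: £282,800 − £88,520 = £194,280.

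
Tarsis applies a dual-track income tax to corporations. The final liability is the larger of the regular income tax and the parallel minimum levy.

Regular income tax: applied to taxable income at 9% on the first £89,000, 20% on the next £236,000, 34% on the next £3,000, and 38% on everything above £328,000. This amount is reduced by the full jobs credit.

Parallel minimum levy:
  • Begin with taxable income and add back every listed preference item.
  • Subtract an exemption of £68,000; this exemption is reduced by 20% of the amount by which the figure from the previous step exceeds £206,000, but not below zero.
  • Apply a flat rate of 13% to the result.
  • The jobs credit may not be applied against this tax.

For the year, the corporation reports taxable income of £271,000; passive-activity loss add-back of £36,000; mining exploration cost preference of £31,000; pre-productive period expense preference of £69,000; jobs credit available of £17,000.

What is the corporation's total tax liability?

Parallel minimum levy:
  Adjusted income: £271,000 + £36,000 + £31,000 + £69,000 = £407,000
  Exemption: £68,000 − 20% × (£407,000 − £206,000) = £68,000 − £40,200 = £27,800
  Base: £407,000 − £27,800 = £379,200
  £379,200 × 13% = £49,296

Regular income tax:
  £89,000 × 9% = £8,010
  £182,000 × 20% = £36,400
  → £44,410
  Less jobs credit £17,000 → £27,410

£49,296 > £27,410, so the parallel minimum levy is the binding amount.

£49,296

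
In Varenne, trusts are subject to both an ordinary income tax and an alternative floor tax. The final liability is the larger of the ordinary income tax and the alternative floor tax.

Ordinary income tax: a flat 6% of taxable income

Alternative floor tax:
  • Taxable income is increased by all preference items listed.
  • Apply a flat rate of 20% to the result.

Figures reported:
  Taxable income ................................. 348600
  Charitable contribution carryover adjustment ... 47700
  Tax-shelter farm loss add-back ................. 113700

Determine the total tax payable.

102000

Alternative floor tax:
  Adjusted income: 348600 + 47700 + 113700 = 510000
  510000 × 20% = 102000

Ordinary income tax:
  348600 × 6% = 20916

102000 > 20916, so the alternative floor tax is the binding amount.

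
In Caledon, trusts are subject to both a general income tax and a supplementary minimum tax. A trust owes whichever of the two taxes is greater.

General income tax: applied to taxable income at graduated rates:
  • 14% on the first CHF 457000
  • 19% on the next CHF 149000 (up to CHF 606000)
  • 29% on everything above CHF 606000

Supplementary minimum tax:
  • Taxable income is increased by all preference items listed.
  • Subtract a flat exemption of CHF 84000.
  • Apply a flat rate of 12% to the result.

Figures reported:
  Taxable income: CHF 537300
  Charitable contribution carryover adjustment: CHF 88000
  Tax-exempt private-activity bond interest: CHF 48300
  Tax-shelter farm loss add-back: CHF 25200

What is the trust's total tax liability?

General income tax:
  CHF 457000 × 14% = CHF 63980
  CHF 80300 × 19% = CHF 15257
  → CHF 79237

Supplementary minimum tax:
  Adjusted income: CHF 537300 + CHF 88000 + CHF 48300 + CHF 25200 = CHF 698800
  Less exemption CHF 84000 → base CHF 614800
  CHF 614800 × 12% = CHF 73776

CHF 79237 > CHF 73776, so the general income tax governs.

CHF 79237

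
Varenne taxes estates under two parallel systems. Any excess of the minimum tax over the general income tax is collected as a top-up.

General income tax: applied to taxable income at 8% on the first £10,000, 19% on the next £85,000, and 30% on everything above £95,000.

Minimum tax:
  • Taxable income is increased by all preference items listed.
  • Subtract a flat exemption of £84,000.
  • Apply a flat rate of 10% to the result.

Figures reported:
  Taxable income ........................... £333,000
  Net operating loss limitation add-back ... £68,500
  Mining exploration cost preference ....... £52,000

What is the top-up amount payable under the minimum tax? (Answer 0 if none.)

£0

General income tax:
  £10,000 × 8% = £800
  £85,000 × 19% = £16,150
  £238,000 × 30% = £71,400
  → £88,350

Minimum tax:
  Adjusted income: £333,000 + £68,500 + £52,000 = £453,500
  Less exemption £84,000 → base £369,500
  £369,500 × 10% = £36,950

£36,950 ≤ £88,350, so no add-on is due.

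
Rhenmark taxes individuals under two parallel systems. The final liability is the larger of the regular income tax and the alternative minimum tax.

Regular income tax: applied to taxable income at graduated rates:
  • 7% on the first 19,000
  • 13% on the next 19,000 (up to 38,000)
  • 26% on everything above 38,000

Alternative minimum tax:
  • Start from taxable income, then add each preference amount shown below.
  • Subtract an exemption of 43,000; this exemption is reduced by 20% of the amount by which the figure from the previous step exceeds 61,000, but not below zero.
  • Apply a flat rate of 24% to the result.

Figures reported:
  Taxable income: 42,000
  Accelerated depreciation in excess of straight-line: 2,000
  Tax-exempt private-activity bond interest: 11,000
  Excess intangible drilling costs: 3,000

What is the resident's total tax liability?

Alternative minimum tax:
  Adjusted income: 42,000 + 2,000 + 11,000 + 3,000 = 58,000
  Exemption: 58,000 ≤ 61,000, so full 43,000 applies
  Base: 58,000 − 43,000 = 15,000
  15,000 × 24% = 3,600

Regular income tax:
  19,000 × 7% = 1,330
  19,000 × 13% = 2,470
  4,000 × 26% = 1,040
  → 4,840

4,840 > 3,600, so the regular income tax governs.

4,840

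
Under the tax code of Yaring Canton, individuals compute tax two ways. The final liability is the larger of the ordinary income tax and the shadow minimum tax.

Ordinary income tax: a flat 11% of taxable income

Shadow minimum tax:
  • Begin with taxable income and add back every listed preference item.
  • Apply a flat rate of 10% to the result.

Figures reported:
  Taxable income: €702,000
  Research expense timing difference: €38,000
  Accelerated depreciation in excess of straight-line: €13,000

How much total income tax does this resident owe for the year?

€77,220

Shadow minimum tax:
  Adjusted income: €702,000 + €38,000 + €13,000 = €753,000
  €753,000 × 10% = €75,300

Ordinary income tax:
  €702,000 × 11% = €77,220

€77,220 > €75,300, so the ordinary income tax governs.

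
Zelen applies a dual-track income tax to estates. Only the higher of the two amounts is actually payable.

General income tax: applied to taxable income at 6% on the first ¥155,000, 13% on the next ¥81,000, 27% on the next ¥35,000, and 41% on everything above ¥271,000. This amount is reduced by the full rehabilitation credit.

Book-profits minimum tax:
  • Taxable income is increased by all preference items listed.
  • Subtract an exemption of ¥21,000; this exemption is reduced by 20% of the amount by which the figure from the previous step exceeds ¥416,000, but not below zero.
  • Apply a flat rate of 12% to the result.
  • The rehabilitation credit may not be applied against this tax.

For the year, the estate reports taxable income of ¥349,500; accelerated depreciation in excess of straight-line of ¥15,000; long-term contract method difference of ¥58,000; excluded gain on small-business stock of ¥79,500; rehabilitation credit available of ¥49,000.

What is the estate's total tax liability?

¥59,784

General income tax:
  ¥155,000 × 6% = ¥9,300
  ¥81,000 × 13% = ¥10,530
  ¥35,000 × 27% = ¥9,450
  ¥78,500 × 41% = ¥32,185
  → ¥61,465
  Less rehabilitation credit ¥49,000 → ¥12,465

Book-profits minimum tax:
  Adjusted income: ¥349,500 + ¥15,000 + ¥58,000 + ¥79,500 = ¥502,000
  Exemption: ¥21,000 − 20% × (¥502,000 − ¥416,000) = ¥21,000 − ¥17,200 = ¥3,800
  Base: ¥502,000 − ¥3,800 = ¥498,200
  ¥498,200 × 12% = ¥59,784

¥59,784 > ¥12,465, so the book-profits minimum tax is the binding amount.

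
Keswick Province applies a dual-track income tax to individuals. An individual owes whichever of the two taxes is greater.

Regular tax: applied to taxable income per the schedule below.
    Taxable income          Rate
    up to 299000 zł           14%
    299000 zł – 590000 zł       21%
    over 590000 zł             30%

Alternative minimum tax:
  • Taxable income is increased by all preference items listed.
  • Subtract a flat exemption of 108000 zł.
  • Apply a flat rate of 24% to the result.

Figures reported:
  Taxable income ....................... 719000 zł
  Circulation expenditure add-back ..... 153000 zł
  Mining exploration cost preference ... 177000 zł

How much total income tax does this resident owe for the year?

Alternative minimum tax:
  Adjusted income: 719000 zł + 153000 zł + 177000 zł = 1049000 zł
  Less exemption 108000 zł → base 941000 zł
  941000 zł × 24% = 225840 zł

Regular tax:
  299000 zł × 14% = 41860 zł
  291000 zł × 21% = 61110 zł
  129000 zł × 30% = 38700 zł
  → 141670 zł

225840 zł > 141670 zł, so the alternative minimum tax is the binding amount.

225840 zł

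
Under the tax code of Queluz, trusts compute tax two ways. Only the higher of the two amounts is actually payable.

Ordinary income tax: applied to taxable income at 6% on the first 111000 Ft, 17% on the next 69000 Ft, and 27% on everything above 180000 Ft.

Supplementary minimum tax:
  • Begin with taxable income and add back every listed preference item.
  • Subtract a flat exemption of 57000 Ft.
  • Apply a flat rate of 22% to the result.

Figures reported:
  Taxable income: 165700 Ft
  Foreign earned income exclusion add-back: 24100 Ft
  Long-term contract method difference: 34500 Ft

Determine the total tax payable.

36806 Ft

Ordinary income tax:
  111000 Ft × 6% = 6660 Ft
  54700 Ft × 17% = 9299 Ft
  → 15959 Ft

Supplementary minimum tax:
  Adjusted income: 165700 Ft + 24100 Ft + 34500 Ft = 224300 Ft
  Less exemption 57000 Ft → base 167300 Ft
  167300 Ft × 22% = 36806 Ft

36806 Ft > 15959 Ft, so the supplementary minimum tax is the binding amount.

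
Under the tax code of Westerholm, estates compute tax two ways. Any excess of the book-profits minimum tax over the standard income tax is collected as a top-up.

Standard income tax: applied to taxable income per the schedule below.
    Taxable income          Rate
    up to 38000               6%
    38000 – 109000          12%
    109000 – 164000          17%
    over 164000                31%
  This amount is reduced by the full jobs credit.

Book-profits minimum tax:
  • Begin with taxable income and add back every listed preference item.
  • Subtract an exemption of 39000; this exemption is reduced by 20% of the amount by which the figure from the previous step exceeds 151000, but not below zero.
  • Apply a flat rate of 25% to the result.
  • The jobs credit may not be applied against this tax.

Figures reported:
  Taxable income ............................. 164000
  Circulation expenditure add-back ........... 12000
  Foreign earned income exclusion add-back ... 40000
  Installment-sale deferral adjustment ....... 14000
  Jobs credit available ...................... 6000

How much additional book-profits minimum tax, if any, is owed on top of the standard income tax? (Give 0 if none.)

Book-profits minimum tax:
  Adjusted income: 164000 + 12000 + 40000 + 14000 = 230000
  Exemption: 39000 − 20% × (230000 − 151000) = 39000 − 15800 = 23200
  Base: 230000 − 23200 = 206800
  206800 × 25% = 51700

Standard income tax:
  38000 × 6% = 2280
  71000 × 12% = 8520
  55000 × 17% = 9350
  → 20150
  Less jobs credit 6000 → 14150

Excess of book-profits minimum tax over standard income tax: 51700 − 14150 = 37550.

37550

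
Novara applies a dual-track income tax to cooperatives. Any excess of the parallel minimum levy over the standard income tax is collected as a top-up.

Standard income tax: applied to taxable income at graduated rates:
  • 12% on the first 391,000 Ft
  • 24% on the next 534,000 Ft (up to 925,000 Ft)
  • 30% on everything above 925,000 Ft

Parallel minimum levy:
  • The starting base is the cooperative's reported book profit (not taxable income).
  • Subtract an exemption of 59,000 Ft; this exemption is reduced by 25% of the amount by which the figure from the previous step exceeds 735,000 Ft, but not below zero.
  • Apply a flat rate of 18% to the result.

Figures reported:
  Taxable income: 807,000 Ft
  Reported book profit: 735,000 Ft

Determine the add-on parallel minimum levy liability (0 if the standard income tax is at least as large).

0 Ft

Parallel minimum levy:
  Base (reported book profit): 735,000 Ft
  Exemption: 735,000 Ft ≤ 735,000 Ft, so full 59,000 Ft applies
  Base: 735,000 Ft − 59,000 Ft = 676,000 Ft
  676,000 Ft × 18% = 121,680 Ft

Standard income tax:
  391,000 Ft × 12% = 46,920 Ft
  416,000 Ft × 24% = 99,840 Ft
  → 146,760 Ft

121,680 Ft ≤ 146,760 Ft, so no add-on is due.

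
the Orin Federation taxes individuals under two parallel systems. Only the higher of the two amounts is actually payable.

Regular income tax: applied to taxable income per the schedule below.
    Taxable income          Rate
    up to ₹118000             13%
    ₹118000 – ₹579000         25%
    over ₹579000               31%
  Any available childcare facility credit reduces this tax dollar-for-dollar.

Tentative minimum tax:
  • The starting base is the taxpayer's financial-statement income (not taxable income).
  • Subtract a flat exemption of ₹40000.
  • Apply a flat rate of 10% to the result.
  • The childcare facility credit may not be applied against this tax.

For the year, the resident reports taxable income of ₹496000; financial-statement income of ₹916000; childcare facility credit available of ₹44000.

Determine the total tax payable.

Regular income tax:
  ₹118000 × 13% = ₹15340
  ₹378000 × 25% = ₹94500
  → ₹109840
  Less childcare facility credit ₹44000 → ₹65840

Tentative minimum tax:
  Base (financial-statement income): ₹916000
  Less exemption ₹40000 → base ₹876000
  ₹876000 × 10% = ₹87600

₹87600 > ₹65840, so the tentative minimum tax is the binding amount.

₹87600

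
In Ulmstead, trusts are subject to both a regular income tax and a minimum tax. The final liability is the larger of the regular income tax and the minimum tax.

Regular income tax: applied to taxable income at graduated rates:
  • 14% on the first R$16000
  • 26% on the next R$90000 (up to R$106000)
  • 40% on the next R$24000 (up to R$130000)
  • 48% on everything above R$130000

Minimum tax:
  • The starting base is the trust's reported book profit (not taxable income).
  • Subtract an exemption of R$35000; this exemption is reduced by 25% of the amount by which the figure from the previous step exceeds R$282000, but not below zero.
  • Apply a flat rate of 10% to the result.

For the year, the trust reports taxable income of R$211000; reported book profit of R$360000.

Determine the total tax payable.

R$74120

Regular income tax:
  R$16000 × 14% = R$2240
  R$90000 × 26% = R$23400
  R$24000 × 40% = R$9600
  R$81000 × 48% = R$38880
  → R$74120

Minimum tax:
  Base (reported book profit): R$360000
  Exemption: R$35000 − 25% × (R$360000 − R$282000) = R$35000 − R$19500 = R$15500
  Base: R$360000 − R$15500 = R$344500
  R$344500 × 10% = R$34450

R$74120 > R$34450, so the regular income tax governs.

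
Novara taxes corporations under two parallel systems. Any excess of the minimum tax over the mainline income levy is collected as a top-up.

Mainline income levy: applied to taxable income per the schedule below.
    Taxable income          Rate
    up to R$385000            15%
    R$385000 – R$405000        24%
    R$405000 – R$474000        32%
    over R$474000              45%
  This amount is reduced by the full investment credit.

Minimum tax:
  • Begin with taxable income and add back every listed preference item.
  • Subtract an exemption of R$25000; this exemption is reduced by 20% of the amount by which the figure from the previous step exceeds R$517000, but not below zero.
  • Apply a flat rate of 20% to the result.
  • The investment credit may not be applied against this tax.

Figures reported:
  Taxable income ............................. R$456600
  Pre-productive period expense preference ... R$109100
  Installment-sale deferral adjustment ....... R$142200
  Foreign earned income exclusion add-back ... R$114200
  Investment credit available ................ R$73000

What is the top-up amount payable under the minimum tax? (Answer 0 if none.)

Mainline income levy:
  R$385000 × 15% = R$57750
  R$20000 × 24% = R$4800
  R$51600 × 32% = R$16512
  → R$79062
  Less investment credit R$73000 → R$6062

Minimum tax:
  Adjusted income: R$456600 + R$109100 + R$142200 + R$114200 = R$822100
  Exemption: 20% × (R$822100 − R$517000) = R$61020 ≥ R$25000, so the exemption is fully phased out
  Base: R$822100 − R$0 = R$822100
  R$822100 × 20% = R$164420

Excess of minimum tax over mainline income levy: R$164420 − R$6062 = R$158358.

R$158358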